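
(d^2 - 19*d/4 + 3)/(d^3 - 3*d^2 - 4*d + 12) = (d^2 - 19*d/4 + 3)/(d^3 - 3*d^2 - 4*d + 12)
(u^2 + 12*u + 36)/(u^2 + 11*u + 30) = (u + 6)/(u + 5)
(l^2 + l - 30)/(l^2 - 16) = (l^2 + l - 30)/(l^2 - 16)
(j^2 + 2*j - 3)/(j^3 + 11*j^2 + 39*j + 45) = (j - 1)/(j^2 + 8*j + 15)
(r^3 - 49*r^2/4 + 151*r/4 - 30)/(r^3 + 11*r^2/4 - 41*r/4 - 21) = (4*r^2 - 37*r + 40)/(4*r^2 + 23*r + 28)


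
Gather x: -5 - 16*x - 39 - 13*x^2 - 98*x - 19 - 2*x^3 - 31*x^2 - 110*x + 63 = -2*x^3 - 44*x^2 - 224*x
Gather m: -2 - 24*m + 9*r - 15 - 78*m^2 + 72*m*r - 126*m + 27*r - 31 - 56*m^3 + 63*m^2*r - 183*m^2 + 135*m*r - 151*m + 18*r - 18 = -56*m^3 + m^2*(63*r - 261) + m*(207*r - 301) + 54*r - 66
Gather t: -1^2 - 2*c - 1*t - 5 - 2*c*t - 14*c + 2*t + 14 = -16*c + t*(1 - 2*c) + 8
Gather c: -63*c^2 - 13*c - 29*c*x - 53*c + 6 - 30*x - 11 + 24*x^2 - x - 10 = -63*c^2 + c*(-29*x - 66) + 24*x^2 - 31*x - 15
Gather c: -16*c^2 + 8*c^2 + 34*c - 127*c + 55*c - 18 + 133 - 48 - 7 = -8*c^2 - 38*c + 60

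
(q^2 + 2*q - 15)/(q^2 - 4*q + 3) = (q + 5)/(q - 1)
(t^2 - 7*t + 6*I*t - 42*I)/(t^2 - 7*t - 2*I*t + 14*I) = (t + 6*I)/(t - 2*I)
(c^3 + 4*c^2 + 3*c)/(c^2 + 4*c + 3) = c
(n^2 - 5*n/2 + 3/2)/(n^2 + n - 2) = (n - 3/2)/(n + 2)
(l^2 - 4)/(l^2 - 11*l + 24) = (l^2 - 4)/(l^2 - 11*l + 24)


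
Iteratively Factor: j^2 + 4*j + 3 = (j + 3)*(j + 1)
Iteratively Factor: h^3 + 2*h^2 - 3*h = (h - 1)*(h^2 + 3*h) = h*(h - 1)*(h + 3)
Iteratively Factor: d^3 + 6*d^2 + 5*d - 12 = (d + 4)*(d^2 + 2*d - 3) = (d - 1)*(d + 4)*(d + 3)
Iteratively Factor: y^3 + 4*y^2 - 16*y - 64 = (y + 4)*(y^2 - 16) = (y - 4)*(y + 4)*(y + 4)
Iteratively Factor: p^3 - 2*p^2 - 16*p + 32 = (p - 2)*(p^2 - 16) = (p - 4)*(p - 2)*(p + 4)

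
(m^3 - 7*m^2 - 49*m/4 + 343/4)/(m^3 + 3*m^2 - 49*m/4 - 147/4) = (m - 7)/(m + 3)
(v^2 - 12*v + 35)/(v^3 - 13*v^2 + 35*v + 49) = (v - 5)/(v^2 - 6*v - 7)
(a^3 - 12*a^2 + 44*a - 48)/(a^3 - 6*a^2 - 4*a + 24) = (a - 4)/(a + 2)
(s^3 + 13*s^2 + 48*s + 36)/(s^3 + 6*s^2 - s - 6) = (s + 6)/(s - 1)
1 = 1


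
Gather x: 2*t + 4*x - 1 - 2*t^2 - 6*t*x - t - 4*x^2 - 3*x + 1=-2*t^2 + t - 4*x^2 + x*(1 - 6*t)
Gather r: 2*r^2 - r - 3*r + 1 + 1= 2*r^2 - 4*r + 2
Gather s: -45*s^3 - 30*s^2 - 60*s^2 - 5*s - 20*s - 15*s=-45*s^3 - 90*s^2 - 40*s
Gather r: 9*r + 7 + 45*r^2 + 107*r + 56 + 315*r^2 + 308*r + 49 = 360*r^2 + 424*r + 112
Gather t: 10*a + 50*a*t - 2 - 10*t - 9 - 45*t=10*a + t*(50*a - 55) - 11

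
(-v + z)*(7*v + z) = -7*v^2 + 6*v*z + z^2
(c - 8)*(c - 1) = c^2 - 9*c + 8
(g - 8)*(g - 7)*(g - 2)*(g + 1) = g^4 - 16*g^3 + 69*g^2 - 26*g - 112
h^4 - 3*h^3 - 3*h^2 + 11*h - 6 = (h - 3)*(h - 1)^2*(h + 2)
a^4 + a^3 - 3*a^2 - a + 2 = (a - 1)^2*(a + 1)*(a + 2)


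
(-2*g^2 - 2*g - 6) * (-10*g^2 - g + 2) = 20*g^4 + 22*g^3 + 58*g^2 + 2*g - 12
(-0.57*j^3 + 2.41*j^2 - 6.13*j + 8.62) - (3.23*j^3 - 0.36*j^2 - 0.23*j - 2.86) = -3.8*j^3 + 2.77*j^2 - 5.9*j + 11.48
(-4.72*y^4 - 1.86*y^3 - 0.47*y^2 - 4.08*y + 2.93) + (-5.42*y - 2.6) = -4.72*y^4 - 1.86*y^3 - 0.47*y^2 - 9.5*y + 0.33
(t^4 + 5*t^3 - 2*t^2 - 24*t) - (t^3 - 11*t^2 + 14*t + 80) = t^4 + 4*t^3 + 9*t^2 - 38*t - 80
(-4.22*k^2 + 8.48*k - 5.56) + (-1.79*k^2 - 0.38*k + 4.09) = -6.01*k^2 + 8.1*k - 1.47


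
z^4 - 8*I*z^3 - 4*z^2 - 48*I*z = z*(z - 6*I)*(z - 4*I)*(z + 2*I)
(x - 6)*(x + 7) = x^2 + x - 42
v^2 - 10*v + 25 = (v - 5)^2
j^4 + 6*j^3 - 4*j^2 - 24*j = j*(j - 2)*(j + 2)*(j + 6)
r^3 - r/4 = r*(r - 1/2)*(r + 1/2)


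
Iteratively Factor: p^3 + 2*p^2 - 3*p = (p + 3)*(p^2 - p) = p*(p + 3)*(p - 1)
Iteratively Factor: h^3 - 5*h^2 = (h - 5)*(h^2) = h*(h - 5)*(h)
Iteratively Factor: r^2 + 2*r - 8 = (r - 2)*(r + 4)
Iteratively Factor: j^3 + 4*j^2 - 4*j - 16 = (j + 2)*(j^2 + 2*j - 8) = (j + 2)*(j + 4)*(j - 2)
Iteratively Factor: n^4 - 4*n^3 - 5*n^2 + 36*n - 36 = (n - 3)*(n^3 - n^2 - 8*n + 12) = (n - 3)*(n + 3)*(n^2 - 4*n + 4) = (n - 3)*(n - 2)*(n + 3)*(n - 2)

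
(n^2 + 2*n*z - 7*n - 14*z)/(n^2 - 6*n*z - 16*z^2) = (7 - n)/(-n + 8*z)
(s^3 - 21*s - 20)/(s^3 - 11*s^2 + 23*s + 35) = (s + 4)/(s - 7)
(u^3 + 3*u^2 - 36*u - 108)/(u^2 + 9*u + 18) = u - 6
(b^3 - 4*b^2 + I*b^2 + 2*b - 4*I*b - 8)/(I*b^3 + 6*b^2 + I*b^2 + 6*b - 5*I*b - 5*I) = (-I*b^2 + b*(2 + 4*I) - 8)/(b^2 + b*(1 - 5*I) - 5*I)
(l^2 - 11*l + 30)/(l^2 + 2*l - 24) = (l^2 - 11*l + 30)/(l^2 + 2*l - 24)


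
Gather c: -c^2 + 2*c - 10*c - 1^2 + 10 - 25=-c^2 - 8*c - 16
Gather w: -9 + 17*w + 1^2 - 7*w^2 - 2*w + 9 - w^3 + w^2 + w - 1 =-w^3 - 6*w^2 + 16*w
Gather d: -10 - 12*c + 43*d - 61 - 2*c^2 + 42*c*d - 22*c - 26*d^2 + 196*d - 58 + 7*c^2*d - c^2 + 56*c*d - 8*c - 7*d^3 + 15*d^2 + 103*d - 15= -3*c^2 - 42*c - 7*d^3 - 11*d^2 + d*(7*c^2 + 98*c + 342) - 144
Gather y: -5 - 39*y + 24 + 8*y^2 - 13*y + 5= 8*y^2 - 52*y + 24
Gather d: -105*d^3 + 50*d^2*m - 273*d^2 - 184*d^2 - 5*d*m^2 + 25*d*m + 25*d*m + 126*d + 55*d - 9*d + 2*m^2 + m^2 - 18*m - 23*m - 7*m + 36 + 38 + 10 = -105*d^3 + d^2*(50*m - 457) + d*(-5*m^2 + 50*m + 172) + 3*m^2 - 48*m + 84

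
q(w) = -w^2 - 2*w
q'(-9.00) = 16.00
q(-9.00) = -63.00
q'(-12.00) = 22.00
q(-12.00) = -120.00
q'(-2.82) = 3.64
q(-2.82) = -2.31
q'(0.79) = -3.58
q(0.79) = -2.20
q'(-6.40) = 10.80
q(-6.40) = -28.16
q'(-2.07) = 2.14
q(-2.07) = -0.14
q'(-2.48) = 2.96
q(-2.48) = -1.19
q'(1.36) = -4.72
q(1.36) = -4.57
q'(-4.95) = 7.90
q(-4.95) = -14.60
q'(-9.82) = 17.64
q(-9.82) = -76.79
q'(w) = -2*w - 2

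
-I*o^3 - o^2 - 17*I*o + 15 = (o - 5*I)*(o + 3*I)*(-I*o + 1)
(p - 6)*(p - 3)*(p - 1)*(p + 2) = p^4 - 8*p^3 + 7*p^2 + 36*p - 36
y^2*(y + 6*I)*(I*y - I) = I*y^4 - 6*y^3 - I*y^3 + 6*y^2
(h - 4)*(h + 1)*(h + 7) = h^3 + 4*h^2 - 25*h - 28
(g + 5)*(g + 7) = g^2 + 12*g + 35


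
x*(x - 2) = x^2 - 2*x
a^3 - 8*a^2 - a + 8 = (a - 8)*(a - 1)*(a + 1)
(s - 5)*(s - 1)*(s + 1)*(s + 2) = s^4 - 3*s^3 - 11*s^2 + 3*s + 10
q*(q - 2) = q^2 - 2*q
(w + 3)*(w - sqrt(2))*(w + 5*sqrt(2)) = w^3 + 3*w^2 + 4*sqrt(2)*w^2 - 10*w + 12*sqrt(2)*w - 30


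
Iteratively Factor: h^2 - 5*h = (h)*(h - 5)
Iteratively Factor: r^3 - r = (r)*(r^2 - 1) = r*(r + 1)*(r - 1)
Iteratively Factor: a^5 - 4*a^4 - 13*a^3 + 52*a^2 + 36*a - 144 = (a + 3)*(a^4 - 7*a^3 + 8*a^2 + 28*a - 48) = (a + 2)*(a + 3)*(a^3 - 9*a^2 + 26*a - 24) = (a - 2)*(a + 2)*(a + 3)*(a^2 - 7*a + 12) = (a - 3)*(a - 2)*(a + 2)*(a + 3)*(a - 4)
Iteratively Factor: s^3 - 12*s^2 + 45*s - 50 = (s - 2)*(s^2 - 10*s + 25) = (s - 5)*(s - 2)*(s - 5)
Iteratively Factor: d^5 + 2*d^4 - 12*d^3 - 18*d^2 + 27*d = (d + 3)*(d^4 - d^3 - 9*d^2 + 9*d) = (d + 3)^2*(d^3 - 4*d^2 + 3*d) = (d - 1)*(d + 3)^2*(d^2 - 3*d) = (d - 3)*(d - 1)*(d + 3)^2*(d)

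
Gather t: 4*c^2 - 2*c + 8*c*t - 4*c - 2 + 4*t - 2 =4*c^2 - 6*c + t*(8*c + 4) - 4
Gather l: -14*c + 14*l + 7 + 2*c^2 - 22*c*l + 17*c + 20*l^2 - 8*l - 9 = 2*c^2 + 3*c + 20*l^2 + l*(6 - 22*c) - 2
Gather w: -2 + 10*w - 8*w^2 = -8*w^2 + 10*w - 2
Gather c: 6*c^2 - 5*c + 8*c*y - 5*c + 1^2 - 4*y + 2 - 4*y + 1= 6*c^2 + c*(8*y - 10) - 8*y + 4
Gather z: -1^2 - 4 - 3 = -8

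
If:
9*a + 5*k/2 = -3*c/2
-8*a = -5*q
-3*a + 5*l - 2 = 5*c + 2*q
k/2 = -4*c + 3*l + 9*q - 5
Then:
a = 5*q/8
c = 249*q/14 - 38/7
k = 114/35 - 1809*q/140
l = 5197*q/280 - 176/35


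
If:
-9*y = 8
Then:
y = -8/9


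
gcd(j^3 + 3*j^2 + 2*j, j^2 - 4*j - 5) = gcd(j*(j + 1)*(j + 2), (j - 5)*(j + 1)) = j + 1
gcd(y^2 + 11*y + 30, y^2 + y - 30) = y + 6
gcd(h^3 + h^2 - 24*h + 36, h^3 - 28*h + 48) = h^2 + 4*h - 12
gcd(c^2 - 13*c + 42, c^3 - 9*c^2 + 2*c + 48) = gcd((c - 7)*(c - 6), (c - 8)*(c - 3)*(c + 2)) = 1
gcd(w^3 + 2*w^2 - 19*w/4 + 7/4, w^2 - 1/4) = w - 1/2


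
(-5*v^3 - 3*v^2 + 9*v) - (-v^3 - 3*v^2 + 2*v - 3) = -4*v^3 + 7*v + 3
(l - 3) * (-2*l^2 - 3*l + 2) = -2*l^3 + 3*l^2 + 11*l - 6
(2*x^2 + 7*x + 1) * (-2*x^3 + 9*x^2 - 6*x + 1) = -4*x^5 + 4*x^4 + 49*x^3 - 31*x^2 + x + 1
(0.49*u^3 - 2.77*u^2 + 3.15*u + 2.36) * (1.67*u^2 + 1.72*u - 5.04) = 0.8183*u^5 - 3.7831*u^4 - 1.9735*u^3 + 23.32*u^2 - 11.8168*u - 11.8944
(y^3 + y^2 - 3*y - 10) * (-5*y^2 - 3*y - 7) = -5*y^5 - 8*y^4 + 5*y^3 + 52*y^2 + 51*y + 70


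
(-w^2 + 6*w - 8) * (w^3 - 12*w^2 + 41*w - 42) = -w^5 + 18*w^4 - 121*w^3 + 384*w^2 - 580*w + 336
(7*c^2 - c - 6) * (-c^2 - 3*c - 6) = -7*c^4 - 20*c^3 - 33*c^2 + 24*c + 36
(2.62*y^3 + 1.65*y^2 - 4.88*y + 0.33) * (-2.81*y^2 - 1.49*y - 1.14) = -7.3622*y^5 - 8.5403*y^4 + 8.2675*y^3 + 4.4629*y^2 + 5.0715*y - 0.3762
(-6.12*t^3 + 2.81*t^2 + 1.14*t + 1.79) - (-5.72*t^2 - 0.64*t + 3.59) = -6.12*t^3 + 8.53*t^2 + 1.78*t - 1.8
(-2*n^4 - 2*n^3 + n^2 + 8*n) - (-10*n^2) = -2*n^4 - 2*n^3 + 11*n^2 + 8*n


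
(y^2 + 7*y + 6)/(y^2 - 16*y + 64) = (y^2 + 7*y + 6)/(y^2 - 16*y + 64)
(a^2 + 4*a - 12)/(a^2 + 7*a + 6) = (a - 2)/(a + 1)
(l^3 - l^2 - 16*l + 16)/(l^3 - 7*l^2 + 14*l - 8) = (l + 4)/(l - 2)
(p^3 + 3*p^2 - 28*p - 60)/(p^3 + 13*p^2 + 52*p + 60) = (p - 5)/(p + 5)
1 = 1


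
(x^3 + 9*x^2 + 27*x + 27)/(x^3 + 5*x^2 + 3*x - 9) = (x + 3)/(x - 1)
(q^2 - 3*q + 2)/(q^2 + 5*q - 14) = (q - 1)/(q + 7)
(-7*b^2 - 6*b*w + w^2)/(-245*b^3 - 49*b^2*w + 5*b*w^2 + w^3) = (b + w)/(35*b^2 + 12*b*w + w^2)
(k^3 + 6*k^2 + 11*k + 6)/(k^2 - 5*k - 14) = (k^2 + 4*k + 3)/(k - 7)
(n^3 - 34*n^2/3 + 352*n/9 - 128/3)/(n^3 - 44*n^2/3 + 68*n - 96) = (n - 8/3)/(n - 6)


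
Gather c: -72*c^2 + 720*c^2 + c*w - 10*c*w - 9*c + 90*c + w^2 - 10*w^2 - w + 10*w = 648*c^2 + c*(81 - 9*w) - 9*w^2 + 9*w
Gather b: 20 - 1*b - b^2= -b^2 - b + 20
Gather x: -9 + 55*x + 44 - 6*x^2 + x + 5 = -6*x^2 + 56*x + 40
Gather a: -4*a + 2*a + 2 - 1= 1 - 2*a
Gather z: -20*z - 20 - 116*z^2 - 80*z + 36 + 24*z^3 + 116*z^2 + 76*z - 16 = 24*z^3 - 24*z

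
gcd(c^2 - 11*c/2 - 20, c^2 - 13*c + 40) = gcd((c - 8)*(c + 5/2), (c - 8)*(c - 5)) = c - 8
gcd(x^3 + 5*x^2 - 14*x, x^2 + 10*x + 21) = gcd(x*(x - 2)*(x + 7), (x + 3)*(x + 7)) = x + 7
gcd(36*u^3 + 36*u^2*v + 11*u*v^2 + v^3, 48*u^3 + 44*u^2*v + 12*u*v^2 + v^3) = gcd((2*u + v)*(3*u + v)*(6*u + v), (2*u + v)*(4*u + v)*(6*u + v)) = 12*u^2 + 8*u*v + v^2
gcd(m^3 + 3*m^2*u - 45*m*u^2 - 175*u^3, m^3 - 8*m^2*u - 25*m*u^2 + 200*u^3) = m + 5*u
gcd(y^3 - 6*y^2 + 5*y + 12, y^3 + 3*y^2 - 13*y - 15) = y^2 - 2*y - 3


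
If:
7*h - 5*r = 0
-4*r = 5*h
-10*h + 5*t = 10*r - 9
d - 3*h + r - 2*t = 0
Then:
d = -18/5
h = 0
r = 0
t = -9/5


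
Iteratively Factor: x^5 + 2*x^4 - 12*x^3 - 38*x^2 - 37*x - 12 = (x + 1)*(x^4 + x^3 - 13*x^2 - 25*x - 12) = (x + 1)^2*(x^3 - 13*x - 12) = (x - 4)*(x + 1)^2*(x^2 + 4*x + 3) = (x - 4)*(x + 1)^2*(x + 3)*(x + 1)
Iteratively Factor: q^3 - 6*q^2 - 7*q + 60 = (q + 3)*(q^2 - 9*q + 20) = (q - 5)*(q + 3)*(q - 4)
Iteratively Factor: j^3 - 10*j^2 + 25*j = (j - 5)*(j^2 - 5*j) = j*(j - 5)*(j - 5)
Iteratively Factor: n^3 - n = (n - 1)*(n^2 + n) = (n - 1)*(n + 1)*(n)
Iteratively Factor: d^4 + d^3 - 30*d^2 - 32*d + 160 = (d + 4)*(d^3 - 3*d^2 - 18*d + 40) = (d + 4)^2*(d^2 - 7*d + 10) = (d - 5)*(d + 4)^2*(d - 2)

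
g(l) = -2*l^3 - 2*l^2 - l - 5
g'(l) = -6*l^2 - 4*l - 1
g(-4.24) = 115.73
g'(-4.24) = -91.91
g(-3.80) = 79.66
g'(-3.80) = -72.44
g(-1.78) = 1.72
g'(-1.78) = -12.89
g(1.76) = -23.86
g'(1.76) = -26.63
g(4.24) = -197.65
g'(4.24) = -125.83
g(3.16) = -91.24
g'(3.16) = -73.55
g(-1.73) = 1.10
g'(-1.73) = -12.04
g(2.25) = -40.16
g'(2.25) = -40.38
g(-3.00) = 34.00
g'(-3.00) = -43.00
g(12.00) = -3761.00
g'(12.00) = -913.00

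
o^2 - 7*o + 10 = (o - 5)*(o - 2)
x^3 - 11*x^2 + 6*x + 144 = (x - 8)*(x - 6)*(x + 3)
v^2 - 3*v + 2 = (v - 2)*(v - 1)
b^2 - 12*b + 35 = (b - 7)*(b - 5)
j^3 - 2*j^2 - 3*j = j*(j - 3)*(j + 1)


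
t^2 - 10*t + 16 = (t - 8)*(t - 2)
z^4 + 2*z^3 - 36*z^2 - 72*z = z*(z - 6)*(z + 2)*(z + 6)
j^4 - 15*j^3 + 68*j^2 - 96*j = j*(j - 8)*(j - 4)*(j - 3)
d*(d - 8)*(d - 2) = d^3 - 10*d^2 + 16*d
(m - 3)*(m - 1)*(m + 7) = m^3 + 3*m^2 - 25*m + 21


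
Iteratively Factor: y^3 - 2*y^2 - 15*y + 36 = (y + 4)*(y^2 - 6*y + 9) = (y - 3)*(y + 4)*(y - 3)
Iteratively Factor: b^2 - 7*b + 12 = (b - 3)*(b - 4)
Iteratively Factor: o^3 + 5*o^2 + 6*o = (o)*(o^2 + 5*o + 6) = o*(o + 2)*(o + 3)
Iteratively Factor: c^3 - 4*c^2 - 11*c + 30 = (c - 2)*(c^2 - 2*c - 15) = (c - 2)*(c + 3)*(c - 5)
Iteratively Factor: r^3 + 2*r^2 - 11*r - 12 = (r - 3)*(r^2 + 5*r + 4) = (r - 3)*(r + 1)*(r + 4)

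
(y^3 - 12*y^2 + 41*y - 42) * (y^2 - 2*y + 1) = y^5 - 14*y^4 + 66*y^3 - 136*y^2 + 125*y - 42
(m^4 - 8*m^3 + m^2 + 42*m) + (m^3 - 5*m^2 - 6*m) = m^4 - 7*m^3 - 4*m^2 + 36*m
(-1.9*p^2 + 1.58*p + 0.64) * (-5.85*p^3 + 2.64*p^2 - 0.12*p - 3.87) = 11.115*p^5 - 14.259*p^4 + 0.655200000000001*p^3 + 8.853*p^2 - 6.1914*p - 2.4768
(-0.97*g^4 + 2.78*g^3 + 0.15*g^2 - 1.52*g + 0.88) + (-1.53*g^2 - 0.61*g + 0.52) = -0.97*g^4 + 2.78*g^3 - 1.38*g^2 - 2.13*g + 1.4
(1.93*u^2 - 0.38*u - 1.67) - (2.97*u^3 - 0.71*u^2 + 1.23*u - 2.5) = -2.97*u^3 + 2.64*u^2 - 1.61*u + 0.83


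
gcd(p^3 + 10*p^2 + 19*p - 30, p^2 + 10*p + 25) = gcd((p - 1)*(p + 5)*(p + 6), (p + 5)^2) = p + 5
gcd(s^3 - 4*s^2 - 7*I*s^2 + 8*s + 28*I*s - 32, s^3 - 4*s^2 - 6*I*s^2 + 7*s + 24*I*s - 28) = s^2 + s*(-4 + I) - 4*I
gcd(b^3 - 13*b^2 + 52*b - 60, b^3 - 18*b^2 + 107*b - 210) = b^2 - 11*b + 30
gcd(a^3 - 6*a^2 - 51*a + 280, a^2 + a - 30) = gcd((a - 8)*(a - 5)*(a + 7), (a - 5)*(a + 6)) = a - 5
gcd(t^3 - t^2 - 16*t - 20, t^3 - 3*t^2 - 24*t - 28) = t^2 + 4*t + 4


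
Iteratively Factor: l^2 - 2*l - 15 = (l + 3)*(l - 5)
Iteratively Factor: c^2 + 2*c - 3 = (c + 3)*(c - 1)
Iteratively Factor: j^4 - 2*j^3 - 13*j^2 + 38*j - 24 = (j - 1)*(j^3 - j^2 - 14*j + 24) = (j - 3)*(j - 1)*(j^2 + 2*j - 8) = (j - 3)*(j - 2)*(j - 1)*(j + 4)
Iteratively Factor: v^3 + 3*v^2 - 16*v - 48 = (v + 4)*(v^2 - v - 12) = (v + 3)*(v + 4)*(v - 4)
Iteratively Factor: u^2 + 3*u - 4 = (u - 1)*(u + 4)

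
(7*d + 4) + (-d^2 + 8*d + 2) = -d^2 + 15*d + 6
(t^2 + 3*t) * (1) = t^2 + 3*t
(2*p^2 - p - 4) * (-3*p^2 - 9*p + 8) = -6*p^4 - 15*p^3 + 37*p^2 + 28*p - 32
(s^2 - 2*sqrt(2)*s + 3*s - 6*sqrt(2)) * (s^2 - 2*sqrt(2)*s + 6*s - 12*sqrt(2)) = s^4 - 4*sqrt(2)*s^3 + 9*s^3 - 36*sqrt(2)*s^2 + 26*s^2 - 72*sqrt(2)*s + 72*s + 144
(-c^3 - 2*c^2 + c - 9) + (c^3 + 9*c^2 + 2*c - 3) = 7*c^2 + 3*c - 12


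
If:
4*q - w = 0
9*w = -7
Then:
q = -7/36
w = -7/9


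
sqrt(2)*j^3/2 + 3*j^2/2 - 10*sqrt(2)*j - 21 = (j - 3*sqrt(2))*(j + 7*sqrt(2)/2)*(sqrt(2)*j/2 + 1)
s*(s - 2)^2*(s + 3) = s^4 - s^3 - 8*s^2 + 12*s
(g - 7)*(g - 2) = g^2 - 9*g + 14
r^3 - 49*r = r*(r - 7)*(r + 7)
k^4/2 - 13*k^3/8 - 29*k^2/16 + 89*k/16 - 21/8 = (k/2 + 1)*(k - 7/2)*(k - 1)*(k - 3/4)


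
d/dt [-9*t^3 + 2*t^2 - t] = -27*t^2 + 4*t - 1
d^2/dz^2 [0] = 0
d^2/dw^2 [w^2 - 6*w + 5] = 2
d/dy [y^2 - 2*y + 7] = 2*y - 2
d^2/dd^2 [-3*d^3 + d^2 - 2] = 2 - 18*d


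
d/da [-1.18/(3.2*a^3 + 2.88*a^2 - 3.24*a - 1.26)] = (11.328*a^2 + 6.7968*a - 3.8232)/(3.2*a^3 + 2.88*a^2 - 3.24*a - 1.26)^2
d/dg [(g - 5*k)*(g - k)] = 2*g - 6*k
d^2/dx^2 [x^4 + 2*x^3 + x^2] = 12*x^2 + 12*x + 2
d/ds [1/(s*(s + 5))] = (-2*s - 5)/(s^2*(s^2 + 10*s + 25))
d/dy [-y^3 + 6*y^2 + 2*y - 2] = -3*y^2 + 12*y + 2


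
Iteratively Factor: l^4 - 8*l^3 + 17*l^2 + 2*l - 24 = (l + 1)*(l^3 - 9*l^2 + 26*l - 24) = (l - 4)*(l + 1)*(l^2 - 5*l + 6) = (l - 4)*(l - 2)*(l + 1)*(l - 3)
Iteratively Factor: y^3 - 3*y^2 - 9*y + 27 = (y - 3)*(y^2 - 9) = (y - 3)*(y + 3)*(y - 3)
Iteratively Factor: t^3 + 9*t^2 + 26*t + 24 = (t + 3)*(t^2 + 6*t + 8) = (t + 2)*(t + 3)*(t + 4)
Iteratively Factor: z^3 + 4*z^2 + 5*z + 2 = (z + 1)*(z^2 + 3*z + 2) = (z + 1)*(z + 2)*(z + 1)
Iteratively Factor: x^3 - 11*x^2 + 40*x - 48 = (x - 3)*(x^2 - 8*x + 16) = (x - 4)*(x - 3)*(x - 4)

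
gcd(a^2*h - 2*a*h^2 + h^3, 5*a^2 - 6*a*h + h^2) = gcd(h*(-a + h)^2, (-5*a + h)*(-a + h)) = a - h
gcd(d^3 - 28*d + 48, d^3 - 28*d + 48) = d^3 - 28*d + 48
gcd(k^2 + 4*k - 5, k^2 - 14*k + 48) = 1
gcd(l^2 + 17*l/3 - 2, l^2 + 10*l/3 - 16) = l + 6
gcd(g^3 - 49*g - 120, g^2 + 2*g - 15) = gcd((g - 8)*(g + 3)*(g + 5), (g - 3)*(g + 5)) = g + 5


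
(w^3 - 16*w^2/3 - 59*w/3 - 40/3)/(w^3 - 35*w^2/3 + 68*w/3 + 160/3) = (3*w^2 + 8*w + 5)/(3*w^2 - 11*w - 20)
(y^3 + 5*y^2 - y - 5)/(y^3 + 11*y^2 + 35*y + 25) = (y - 1)/(y + 5)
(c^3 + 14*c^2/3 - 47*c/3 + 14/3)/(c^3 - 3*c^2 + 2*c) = (3*c^2 + 20*c - 7)/(3*c*(c - 1))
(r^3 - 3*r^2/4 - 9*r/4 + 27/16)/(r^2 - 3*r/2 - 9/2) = (8*r^2 - 18*r + 9)/(8*(r - 3))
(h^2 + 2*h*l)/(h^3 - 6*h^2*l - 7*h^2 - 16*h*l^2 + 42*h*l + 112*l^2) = h/(h^2 - 8*h*l - 7*h + 56*l)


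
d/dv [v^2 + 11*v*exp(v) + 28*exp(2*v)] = 11*v*exp(v) + 2*v + 56*exp(2*v) + 11*exp(v)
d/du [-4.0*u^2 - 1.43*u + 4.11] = -8.0*u - 1.43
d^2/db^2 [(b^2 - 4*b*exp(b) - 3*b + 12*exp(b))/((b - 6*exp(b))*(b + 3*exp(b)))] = (-b^5*exp(b) + 69*b^4*exp(2*b) + 5*b^4*exp(b) - 270*b^3*exp(3*b) - 345*b^3*exp(2*b) - 14*b^3*exp(b) - 6*b^3 + 1512*b^2*exp(4*b) + 1350*b^2*exp(3*b) + 756*b^2*exp(2*b) + 72*b^2*exp(b) - 1296*b*exp(5*b) - 7560*b*exp(4*b) - 3024*b*exp(3*b) - 540*b*exp(2*b) + 6480*exp(5*b) + 7560*exp(4*b) + 972*exp(3*b))/(b^6 - 9*b^5*exp(b) - 27*b^4*exp(2*b) + 297*b^3*exp(3*b) + 486*b^2*exp(4*b) - 2916*b*exp(5*b) - 5832*exp(6*b))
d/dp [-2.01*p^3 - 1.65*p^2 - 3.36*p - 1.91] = -6.03*p^2 - 3.3*p - 3.36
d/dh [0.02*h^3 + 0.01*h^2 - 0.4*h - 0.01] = 0.06*h^2 + 0.02*h - 0.4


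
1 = 1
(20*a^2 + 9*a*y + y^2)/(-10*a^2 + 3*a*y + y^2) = (4*a + y)/(-2*a + y)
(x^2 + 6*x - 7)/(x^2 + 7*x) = (x - 1)/x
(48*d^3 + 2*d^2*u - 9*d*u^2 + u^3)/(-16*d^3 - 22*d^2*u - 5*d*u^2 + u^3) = (-3*d + u)/(d + u)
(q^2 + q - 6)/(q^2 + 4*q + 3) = (q - 2)/(q + 1)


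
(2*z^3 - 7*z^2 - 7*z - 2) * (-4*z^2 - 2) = -8*z^5 + 28*z^4 + 24*z^3 + 22*z^2 + 14*z + 4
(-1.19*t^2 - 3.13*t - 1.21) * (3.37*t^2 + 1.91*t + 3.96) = -4.0103*t^4 - 12.821*t^3 - 14.7684*t^2 - 14.7059*t - 4.7916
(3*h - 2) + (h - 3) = 4*h - 5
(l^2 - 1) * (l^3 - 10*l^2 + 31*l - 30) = l^5 - 10*l^4 + 30*l^3 - 20*l^2 - 31*l + 30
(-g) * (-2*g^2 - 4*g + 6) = 2*g^3 + 4*g^2 - 6*g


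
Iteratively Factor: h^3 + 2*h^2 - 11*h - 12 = (h + 1)*(h^2 + h - 12) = (h - 3)*(h + 1)*(h + 4)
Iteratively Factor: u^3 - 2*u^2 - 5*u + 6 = (u - 3)*(u^2 + u - 2) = (u - 3)*(u + 2)*(u - 1)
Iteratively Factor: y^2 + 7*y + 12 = (y + 4)*(y + 3)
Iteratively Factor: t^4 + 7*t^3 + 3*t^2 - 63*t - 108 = (t + 3)*(t^3 + 4*t^2 - 9*t - 36) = (t - 3)*(t + 3)*(t^2 + 7*t + 12) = (t - 3)*(t + 3)^2*(t + 4)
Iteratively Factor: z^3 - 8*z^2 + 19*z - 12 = (z - 4)*(z^2 - 4*z + 3) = (z - 4)*(z - 3)*(z - 1)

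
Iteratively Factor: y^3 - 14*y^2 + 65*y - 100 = (y - 5)*(y^2 - 9*y + 20) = (y - 5)^2*(y - 4)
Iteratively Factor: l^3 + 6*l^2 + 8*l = (l)*(l^2 + 6*l + 8) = l*(l + 2)*(l + 4)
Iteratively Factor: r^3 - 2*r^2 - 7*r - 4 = (r + 1)*(r^2 - 3*r - 4) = (r + 1)^2*(r - 4)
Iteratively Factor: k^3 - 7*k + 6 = (k - 2)*(k^2 + 2*k - 3) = (k - 2)*(k + 3)*(k - 1)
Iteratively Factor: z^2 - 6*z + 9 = (z - 3)*(z - 3)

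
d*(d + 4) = d^2 + 4*d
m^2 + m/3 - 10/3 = (m - 5/3)*(m + 2)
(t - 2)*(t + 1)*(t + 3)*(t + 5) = t^4 + 7*t^3 + 5*t^2 - 31*t - 30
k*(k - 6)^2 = k^3 - 12*k^2 + 36*k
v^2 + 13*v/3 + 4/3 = (v + 1/3)*(v + 4)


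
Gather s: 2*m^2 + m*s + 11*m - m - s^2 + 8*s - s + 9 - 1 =2*m^2 + 10*m - s^2 + s*(m + 7) + 8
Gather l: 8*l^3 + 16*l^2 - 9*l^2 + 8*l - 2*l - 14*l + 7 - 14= 8*l^3 + 7*l^2 - 8*l - 7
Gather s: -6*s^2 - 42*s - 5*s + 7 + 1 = -6*s^2 - 47*s + 8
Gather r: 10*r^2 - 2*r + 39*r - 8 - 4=10*r^2 + 37*r - 12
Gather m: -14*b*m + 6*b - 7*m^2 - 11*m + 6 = 6*b - 7*m^2 + m*(-14*b - 11) + 6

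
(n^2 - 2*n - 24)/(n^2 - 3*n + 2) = (n^2 - 2*n - 24)/(n^2 - 3*n + 2)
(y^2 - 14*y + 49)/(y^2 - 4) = (y^2 - 14*y + 49)/(y^2 - 4)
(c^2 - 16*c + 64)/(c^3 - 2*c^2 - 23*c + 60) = (c^2 - 16*c + 64)/(c^3 - 2*c^2 - 23*c + 60)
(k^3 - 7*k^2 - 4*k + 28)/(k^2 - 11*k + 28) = (k^2 - 4)/(k - 4)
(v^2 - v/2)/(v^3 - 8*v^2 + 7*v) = (v - 1/2)/(v^2 - 8*v + 7)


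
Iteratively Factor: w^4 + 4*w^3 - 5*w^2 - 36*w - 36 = (w + 2)*(w^3 + 2*w^2 - 9*w - 18) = (w + 2)^2*(w^2 - 9) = (w + 2)^2*(w + 3)*(w - 3)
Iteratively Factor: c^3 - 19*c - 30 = (c - 5)*(c^2 + 5*c + 6) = (c - 5)*(c + 3)*(c + 2)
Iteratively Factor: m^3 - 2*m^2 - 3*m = (m + 1)*(m^2 - 3*m) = (m - 3)*(m + 1)*(m)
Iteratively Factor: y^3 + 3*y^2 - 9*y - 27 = (y + 3)*(y^2 - 9) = (y - 3)*(y + 3)*(y + 3)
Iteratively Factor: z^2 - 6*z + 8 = (z - 4)*(z - 2)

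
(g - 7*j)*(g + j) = g^2 - 6*g*j - 7*j^2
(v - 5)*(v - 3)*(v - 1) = v^3 - 9*v^2 + 23*v - 15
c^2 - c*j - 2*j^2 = (c - 2*j)*(c + j)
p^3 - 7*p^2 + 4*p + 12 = (p - 6)*(p - 2)*(p + 1)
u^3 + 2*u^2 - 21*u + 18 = (u - 3)*(u - 1)*(u + 6)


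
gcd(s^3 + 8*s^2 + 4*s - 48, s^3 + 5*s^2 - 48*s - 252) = s + 6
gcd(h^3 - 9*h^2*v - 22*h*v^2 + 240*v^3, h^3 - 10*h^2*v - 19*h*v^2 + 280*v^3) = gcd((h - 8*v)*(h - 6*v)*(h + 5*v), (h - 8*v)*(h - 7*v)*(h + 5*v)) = -h^2 + 3*h*v + 40*v^2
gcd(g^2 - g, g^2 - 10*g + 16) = 1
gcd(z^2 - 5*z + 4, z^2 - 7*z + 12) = z - 4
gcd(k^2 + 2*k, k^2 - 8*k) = k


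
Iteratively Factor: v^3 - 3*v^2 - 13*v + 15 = (v - 5)*(v^2 + 2*v - 3) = (v - 5)*(v - 1)*(v + 3)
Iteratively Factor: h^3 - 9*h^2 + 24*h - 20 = (h - 5)*(h^2 - 4*h + 4) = (h - 5)*(h - 2)*(h - 2)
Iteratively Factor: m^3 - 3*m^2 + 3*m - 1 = (m - 1)*(m^2 - 2*m + 1) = (m - 1)^2*(m - 1)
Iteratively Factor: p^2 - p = (p)*(p - 1)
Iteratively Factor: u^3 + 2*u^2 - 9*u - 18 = (u - 3)*(u^2 + 5*u + 6) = (u - 3)*(u + 3)*(u + 2)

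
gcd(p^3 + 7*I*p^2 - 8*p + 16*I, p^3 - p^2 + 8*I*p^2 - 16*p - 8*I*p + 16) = p^2 + 8*I*p - 16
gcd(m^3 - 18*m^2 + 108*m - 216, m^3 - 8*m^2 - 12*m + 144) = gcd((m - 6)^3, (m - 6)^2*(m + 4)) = m^2 - 12*m + 36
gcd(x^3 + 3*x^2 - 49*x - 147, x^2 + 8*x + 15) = x + 3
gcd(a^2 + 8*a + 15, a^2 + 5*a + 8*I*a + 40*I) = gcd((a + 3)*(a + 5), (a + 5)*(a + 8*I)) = a + 5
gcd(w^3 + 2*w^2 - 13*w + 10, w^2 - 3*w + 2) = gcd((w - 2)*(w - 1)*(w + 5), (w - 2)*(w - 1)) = w^2 - 3*w + 2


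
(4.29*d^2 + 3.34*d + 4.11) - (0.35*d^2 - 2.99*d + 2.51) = 3.94*d^2 + 6.33*d + 1.6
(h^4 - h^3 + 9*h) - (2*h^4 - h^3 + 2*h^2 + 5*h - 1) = -h^4 - 2*h^2 + 4*h + 1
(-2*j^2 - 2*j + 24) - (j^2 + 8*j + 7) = -3*j^2 - 10*j + 17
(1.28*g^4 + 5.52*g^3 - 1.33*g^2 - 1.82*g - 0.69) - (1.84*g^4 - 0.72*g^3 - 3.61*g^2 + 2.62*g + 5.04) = -0.56*g^4 + 6.24*g^3 + 2.28*g^2 - 4.44*g - 5.73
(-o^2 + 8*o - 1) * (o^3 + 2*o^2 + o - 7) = -o^5 + 6*o^4 + 14*o^3 + 13*o^2 - 57*o + 7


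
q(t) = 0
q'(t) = 0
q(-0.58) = 0.00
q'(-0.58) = 0.00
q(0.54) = 0.00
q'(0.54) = 0.00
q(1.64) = 0.00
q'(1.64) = 0.00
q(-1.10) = 0.00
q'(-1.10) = 0.00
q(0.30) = 0.00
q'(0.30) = 0.00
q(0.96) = 0.00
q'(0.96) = 0.00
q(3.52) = 0.00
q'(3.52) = 0.00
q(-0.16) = 0.00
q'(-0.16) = 0.00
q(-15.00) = 0.00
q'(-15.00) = 0.00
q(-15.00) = 0.00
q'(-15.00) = 0.00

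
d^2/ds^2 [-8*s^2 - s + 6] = -16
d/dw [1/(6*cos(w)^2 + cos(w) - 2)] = (12*cos(w) + 1)*sin(w)/(6*cos(w)^2 + cos(w) - 2)^2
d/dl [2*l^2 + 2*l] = 4*l + 2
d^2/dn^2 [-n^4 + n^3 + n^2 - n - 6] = -12*n^2 + 6*n + 2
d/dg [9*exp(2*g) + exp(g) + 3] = (18*exp(g) + 1)*exp(g)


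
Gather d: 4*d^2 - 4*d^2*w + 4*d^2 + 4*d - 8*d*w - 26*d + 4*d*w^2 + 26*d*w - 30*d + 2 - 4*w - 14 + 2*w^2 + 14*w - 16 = d^2*(8 - 4*w) + d*(4*w^2 + 18*w - 52) + 2*w^2 + 10*w - 28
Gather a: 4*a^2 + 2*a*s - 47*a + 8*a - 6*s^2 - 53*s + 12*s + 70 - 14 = 4*a^2 + a*(2*s - 39) - 6*s^2 - 41*s + 56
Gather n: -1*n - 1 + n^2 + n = n^2 - 1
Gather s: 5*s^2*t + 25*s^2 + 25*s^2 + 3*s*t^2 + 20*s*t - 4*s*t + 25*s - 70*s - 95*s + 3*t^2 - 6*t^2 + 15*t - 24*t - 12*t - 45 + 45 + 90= s^2*(5*t + 50) + s*(3*t^2 + 16*t - 140) - 3*t^2 - 21*t + 90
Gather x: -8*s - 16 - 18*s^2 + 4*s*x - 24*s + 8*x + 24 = -18*s^2 - 32*s + x*(4*s + 8) + 8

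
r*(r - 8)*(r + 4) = r^3 - 4*r^2 - 32*r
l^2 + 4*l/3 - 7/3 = (l - 1)*(l + 7/3)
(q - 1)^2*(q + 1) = q^3 - q^2 - q + 1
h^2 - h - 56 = (h - 8)*(h + 7)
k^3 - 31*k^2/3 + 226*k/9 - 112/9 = (k - 7)*(k - 8/3)*(k - 2/3)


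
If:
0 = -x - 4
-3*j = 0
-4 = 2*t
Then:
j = 0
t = -2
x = -4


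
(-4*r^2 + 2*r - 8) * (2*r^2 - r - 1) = -8*r^4 + 8*r^3 - 14*r^2 + 6*r + 8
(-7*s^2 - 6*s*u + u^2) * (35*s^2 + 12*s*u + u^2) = -245*s^4 - 294*s^3*u - 44*s^2*u^2 + 6*s*u^3 + u^4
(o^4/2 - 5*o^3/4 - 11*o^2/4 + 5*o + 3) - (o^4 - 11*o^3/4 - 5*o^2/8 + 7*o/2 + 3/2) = -o^4/2 + 3*o^3/2 - 17*o^2/8 + 3*o/2 + 3/2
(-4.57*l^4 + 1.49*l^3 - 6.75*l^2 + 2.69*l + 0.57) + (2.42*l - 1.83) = -4.57*l^4 + 1.49*l^3 - 6.75*l^2 + 5.11*l - 1.26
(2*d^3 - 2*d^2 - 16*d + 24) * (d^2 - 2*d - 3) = 2*d^5 - 6*d^4 - 18*d^3 + 62*d^2 - 72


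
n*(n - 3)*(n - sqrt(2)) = n^3 - 3*n^2 - sqrt(2)*n^2 + 3*sqrt(2)*n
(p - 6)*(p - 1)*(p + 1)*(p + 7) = p^4 + p^3 - 43*p^2 - p + 42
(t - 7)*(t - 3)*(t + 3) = t^3 - 7*t^2 - 9*t + 63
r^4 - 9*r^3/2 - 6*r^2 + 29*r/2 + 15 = (r - 5)*(r - 2)*(r + 1)*(r + 3/2)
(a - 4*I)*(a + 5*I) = a^2 + I*a + 20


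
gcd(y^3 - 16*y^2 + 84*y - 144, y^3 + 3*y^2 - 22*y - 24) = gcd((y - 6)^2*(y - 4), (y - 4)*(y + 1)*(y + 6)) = y - 4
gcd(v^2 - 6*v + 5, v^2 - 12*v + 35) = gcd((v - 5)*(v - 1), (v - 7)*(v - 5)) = v - 5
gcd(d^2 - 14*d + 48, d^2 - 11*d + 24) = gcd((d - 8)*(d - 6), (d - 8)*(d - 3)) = d - 8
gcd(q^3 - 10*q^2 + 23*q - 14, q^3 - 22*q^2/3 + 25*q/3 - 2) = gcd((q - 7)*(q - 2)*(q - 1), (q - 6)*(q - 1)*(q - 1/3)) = q - 1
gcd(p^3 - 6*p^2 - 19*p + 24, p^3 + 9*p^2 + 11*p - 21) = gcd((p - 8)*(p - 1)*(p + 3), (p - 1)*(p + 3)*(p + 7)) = p^2 + 2*p - 3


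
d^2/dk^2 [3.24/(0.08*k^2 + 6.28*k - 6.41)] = (-0.041472*k^2 - 3.255552*k + 3.24*(0.16*k + 6.28)*(0.32*k + 12.56) + 3.322944)/(0.08*k^2 + 6.28*k - 6.41)^3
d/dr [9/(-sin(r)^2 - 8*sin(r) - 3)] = 18*(sin(r) + 4)*cos(r)/(sin(r)^2 + 8*sin(r) + 3)^2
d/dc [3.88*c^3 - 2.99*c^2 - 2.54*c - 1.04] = 11.64*c^2 - 5.98*c - 2.54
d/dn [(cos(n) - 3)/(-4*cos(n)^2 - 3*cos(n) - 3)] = 4*(sin(n)^2 + 6*cos(n) + 2)*sin(n)/(4*cos(n)^2 + 3*cos(n) + 3)^2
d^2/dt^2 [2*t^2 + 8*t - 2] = 4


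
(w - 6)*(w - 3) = w^2 - 9*w + 18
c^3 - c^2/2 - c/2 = c*(c - 1)*(c + 1/2)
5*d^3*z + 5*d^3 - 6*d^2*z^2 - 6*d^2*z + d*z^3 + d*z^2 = (-5*d + z)*(-d + z)*(d*z + d)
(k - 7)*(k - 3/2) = k^2 - 17*k/2 + 21/2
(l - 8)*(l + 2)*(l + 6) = l^3 - 52*l - 96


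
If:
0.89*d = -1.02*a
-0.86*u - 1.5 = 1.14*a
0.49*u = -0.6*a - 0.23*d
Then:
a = -2.73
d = 3.13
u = 1.87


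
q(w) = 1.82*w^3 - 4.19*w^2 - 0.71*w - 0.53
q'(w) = 5.46*w^2 - 8.38*w - 0.71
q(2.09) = -3.70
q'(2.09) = 5.63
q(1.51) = -4.89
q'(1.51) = -0.91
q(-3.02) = -86.73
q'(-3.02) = 74.39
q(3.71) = 32.10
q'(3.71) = 43.35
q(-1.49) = -14.79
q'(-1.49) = 23.90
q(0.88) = -3.16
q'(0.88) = -3.86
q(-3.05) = -88.98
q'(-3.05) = 75.64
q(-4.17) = -202.40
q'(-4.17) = 129.18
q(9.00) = 980.47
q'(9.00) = 366.13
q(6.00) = 237.49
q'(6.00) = 145.57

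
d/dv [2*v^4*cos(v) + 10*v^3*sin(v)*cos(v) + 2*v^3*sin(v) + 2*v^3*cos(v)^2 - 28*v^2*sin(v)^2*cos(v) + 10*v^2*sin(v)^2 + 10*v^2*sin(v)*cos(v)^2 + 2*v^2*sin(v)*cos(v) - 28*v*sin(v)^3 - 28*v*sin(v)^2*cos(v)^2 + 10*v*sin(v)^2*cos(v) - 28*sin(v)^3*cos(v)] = -2*v^4*sin(v) - 20*v^3*sin(v)^2 - 4*v^3*sin(v)*cos(v) + 10*v^3*cos(v) + 10*v^3 + 84*v^2*sin(v)^3 - 30*v^2*sin(v)^2*cos(v) - 10*v^2*sin(v)^2 + 50*v^2*sin(v)*cos(v) - 50*v^2*sin(v) + 10*v^2*cos(v) + 8*v^2 + 112*v*sin(v)^3*cos(v) - 50*v*sin(v)^3 - 140*v*sin(v)^2*cos(v) + 20*v*sin(v)^2 - 52*v*sin(v)*cos(v) + 40*v*sin(v) + 140*sin(v)^4 - 28*sin(v)^3 + 10*sin(v)^2*cos(v) - 112*sin(v)^2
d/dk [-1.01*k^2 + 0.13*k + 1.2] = 0.13 - 2.02*k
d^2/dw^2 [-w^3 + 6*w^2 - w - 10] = 12 - 6*w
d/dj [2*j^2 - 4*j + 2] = 4*j - 4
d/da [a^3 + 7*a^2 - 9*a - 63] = 3*a^2 + 14*a - 9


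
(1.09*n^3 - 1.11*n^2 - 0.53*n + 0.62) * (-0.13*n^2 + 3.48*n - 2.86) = -0.1417*n^5 + 3.9375*n^4 - 6.9113*n^3 + 1.2496*n^2 + 3.6734*n - 1.7732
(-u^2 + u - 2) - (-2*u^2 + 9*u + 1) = u^2 - 8*u - 3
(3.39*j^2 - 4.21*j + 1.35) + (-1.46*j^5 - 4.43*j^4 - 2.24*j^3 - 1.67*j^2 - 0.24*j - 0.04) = -1.46*j^5 - 4.43*j^4 - 2.24*j^3 + 1.72*j^2 - 4.45*j + 1.31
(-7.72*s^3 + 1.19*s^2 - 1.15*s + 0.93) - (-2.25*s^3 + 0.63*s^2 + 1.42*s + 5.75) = -5.47*s^3 + 0.56*s^2 - 2.57*s - 4.82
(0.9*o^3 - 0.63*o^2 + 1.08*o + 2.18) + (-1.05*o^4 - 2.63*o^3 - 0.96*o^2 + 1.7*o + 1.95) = -1.05*o^4 - 1.73*o^3 - 1.59*o^2 + 2.78*o + 4.13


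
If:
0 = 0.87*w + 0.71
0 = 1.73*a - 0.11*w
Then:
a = -0.05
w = -0.82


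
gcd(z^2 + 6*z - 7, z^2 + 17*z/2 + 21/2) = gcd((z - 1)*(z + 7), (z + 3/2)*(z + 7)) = z + 7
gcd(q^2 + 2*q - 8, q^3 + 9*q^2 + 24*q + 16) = q + 4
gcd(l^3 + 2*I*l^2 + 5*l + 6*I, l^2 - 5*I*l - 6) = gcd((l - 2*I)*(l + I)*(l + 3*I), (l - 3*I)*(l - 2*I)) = l - 2*I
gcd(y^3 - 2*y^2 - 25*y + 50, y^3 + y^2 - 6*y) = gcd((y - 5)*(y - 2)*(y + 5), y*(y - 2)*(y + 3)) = y - 2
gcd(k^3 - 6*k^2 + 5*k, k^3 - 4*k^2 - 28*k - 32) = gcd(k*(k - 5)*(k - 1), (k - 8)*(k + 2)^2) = 1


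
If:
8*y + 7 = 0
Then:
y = -7/8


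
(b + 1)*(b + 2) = b^2 + 3*b + 2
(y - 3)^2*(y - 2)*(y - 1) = y^4 - 9*y^3 + 29*y^2 - 39*y + 18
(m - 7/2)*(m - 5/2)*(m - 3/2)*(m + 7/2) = m^4 - 4*m^3 - 17*m^2/2 + 49*m - 735/16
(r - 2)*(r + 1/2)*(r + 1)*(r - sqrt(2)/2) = r^4 - sqrt(2)*r^3/2 - r^3/2 - 5*r^2/2 + sqrt(2)*r^2/4 - r + 5*sqrt(2)*r/4 + sqrt(2)/2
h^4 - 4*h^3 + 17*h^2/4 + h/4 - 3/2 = (h - 2)*(h - 3/2)*(h - 1)*(h + 1/2)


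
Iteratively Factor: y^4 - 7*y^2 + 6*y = (y - 2)*(y^3 + 2*y^2 - 3*y) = y*(y - 2)*(y^2 + 2*y - 3) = y*(y - 2)*(y + 3)*(y - 1)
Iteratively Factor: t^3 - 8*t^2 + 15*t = (t - 3)*(t^2 - 5*t) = t*(t - 3)*(t - 5)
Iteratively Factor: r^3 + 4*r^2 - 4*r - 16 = (r + 4)*(r^2 - 4) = (r + 2)*(r + 4)*(r - 2)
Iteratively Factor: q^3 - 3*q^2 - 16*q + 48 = (q - 4)*(q^2 + q - 12) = (q - 4)*(q - 3)*(q + 4)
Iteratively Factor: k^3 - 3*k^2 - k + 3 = (k - 3)*(k^2 - 1) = (k - 3)*(k - 1)*(k + 1)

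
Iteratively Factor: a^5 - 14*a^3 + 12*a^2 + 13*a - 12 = (a - 1)*(a^4 + a^3 - 13*a^2 - a + 12) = (a - 1)*(a + 4)*(a^3 - 3*a^2 - a + 3) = (a - 1)^2*(a + 4)*(a^2 - 2*a - 3) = (a - 3)*(a - 1)^2*(a + 4)*(a + 1)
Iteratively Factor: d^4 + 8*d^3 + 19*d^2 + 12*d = (d)*(d^3 + 8*d^2 + 19*d + 12) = d*(d + 3)*(d^2 + 5*d + 4) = d*(d + 1)*(d + 3)*(d + 4)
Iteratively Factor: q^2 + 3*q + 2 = (q + 1)*(q + 2)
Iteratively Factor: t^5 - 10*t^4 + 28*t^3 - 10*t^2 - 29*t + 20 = (t - 4)*(t^4 - 6*t^3 + 4*t^2 + 6*t - 5) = (t - 5)*(t - 4)*(t^3 - t^2 - t + 1) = (t - 5)*(t - 4)*(t - 1)*(t^2 - 1) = (t - 5)*(t - 4)*(t - 1)^2*(t + 1)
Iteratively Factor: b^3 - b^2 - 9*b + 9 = (b - 1)*(b^2 - 9) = (b - 3)*(b - 1)*(b + 3)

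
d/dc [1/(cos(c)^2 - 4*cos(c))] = 2*(cos(c) - 2)*sin(c)/((cos(c) - 4)^2*cos(c)^2)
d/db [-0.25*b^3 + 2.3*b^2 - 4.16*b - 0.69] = -0.75*b^2 + 4.6*b - 4.16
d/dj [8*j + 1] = 8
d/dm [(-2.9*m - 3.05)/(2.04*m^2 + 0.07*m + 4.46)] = (5.916*m^2 + 12.444*m - 12.7205)/(4.1616*m^4 + 0.2856*m^3 + 18.2017*m^2 + 0.6244*m + 19.8916)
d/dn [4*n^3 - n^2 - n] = 12*n^2 - 2*n - 1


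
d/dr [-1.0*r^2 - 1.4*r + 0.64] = -2.0*r - 1.4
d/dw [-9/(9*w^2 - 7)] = 162*w/(9*w^2 - 7)^2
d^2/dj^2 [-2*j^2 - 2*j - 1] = -4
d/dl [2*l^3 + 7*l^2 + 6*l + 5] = 6*l^2 + 14*l + 6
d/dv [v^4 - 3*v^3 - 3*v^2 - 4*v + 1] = 4*v^3 - 9*v^2 - 6*v - 4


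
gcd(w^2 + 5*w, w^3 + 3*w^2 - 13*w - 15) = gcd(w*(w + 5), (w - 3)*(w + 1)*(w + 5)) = w + 5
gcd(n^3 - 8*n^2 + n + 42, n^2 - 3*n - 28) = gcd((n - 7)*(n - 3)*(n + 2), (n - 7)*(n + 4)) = n - 7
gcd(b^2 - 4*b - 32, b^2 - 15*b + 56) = b - 8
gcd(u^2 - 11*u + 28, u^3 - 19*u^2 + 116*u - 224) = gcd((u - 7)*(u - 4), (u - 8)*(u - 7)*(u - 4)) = u^2 - 11*u + 28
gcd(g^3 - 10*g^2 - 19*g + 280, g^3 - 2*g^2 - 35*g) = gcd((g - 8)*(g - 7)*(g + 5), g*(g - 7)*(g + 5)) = g^2 - 2*g - 35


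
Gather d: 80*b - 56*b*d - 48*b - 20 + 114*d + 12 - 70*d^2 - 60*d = 32*b - 70*d^2 + d*(54 - 56*b) - 8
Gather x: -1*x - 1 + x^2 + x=x^2 - 1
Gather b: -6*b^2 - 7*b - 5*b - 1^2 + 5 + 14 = -6*b^2 - 12*b + 18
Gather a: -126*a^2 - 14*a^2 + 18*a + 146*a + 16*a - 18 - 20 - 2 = -140*a^2 + 180*a - 40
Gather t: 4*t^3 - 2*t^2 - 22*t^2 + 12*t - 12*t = 4*t^3 - 24*t^2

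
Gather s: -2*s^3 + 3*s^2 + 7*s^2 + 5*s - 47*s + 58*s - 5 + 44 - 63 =-2*s^3 + 10*s^2 + 16*s - 24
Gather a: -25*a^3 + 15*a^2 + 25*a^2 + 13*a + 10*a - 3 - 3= -25*a^3 + 40*a^2 + 23*a - 6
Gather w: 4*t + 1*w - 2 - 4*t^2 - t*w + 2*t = -4*t^2 + 6*t + w*(1 - t) - 2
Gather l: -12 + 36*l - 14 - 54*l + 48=22 - 18*l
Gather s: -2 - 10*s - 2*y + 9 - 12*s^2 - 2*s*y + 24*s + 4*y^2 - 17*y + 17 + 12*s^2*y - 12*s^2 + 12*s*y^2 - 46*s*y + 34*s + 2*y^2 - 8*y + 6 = s^2*(12*y - 24) + s*(12*y^2 - 48*y + 48) + 6*y^2 - 27*y + 30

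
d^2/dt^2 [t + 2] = 0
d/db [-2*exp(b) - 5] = -2*exp(b)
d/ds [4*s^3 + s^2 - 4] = 2*s*(6*s + 1)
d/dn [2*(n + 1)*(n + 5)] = 4*n + 12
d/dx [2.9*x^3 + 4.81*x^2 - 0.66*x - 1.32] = 8.7*x^2 + 9.62*x - 0.66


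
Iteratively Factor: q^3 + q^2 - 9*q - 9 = (q + 3)*(q^2 - 2*q - 3) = (q + 1)*(q + 3)*(q - 3)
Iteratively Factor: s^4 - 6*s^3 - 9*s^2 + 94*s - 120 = (s + 4)*(s^3 - 10*s^2 + 31*s - 30) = (s - 3)*(s + 4)*(s^2 - 7*s + 10) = (s - 5)*(s - 3)*(s + 4)*(s - 2)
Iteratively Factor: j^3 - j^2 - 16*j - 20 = (j + 2)*(j^2 - 3*j - 10) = (j + 2)^2*(j - 5)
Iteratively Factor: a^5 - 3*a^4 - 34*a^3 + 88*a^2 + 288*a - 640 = (a - 4)*(a^4 + a^3 - 30*a^2 - 32*a + 160) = (a - 4)*(a - 2)*(a^3 + 3*a^2 - 24*a - 80) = (a - 4)*(a - 2)*(a + 4)*(a^2 - a - 20) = (a - 4)*(a - 2)*(a + 4)^2*(a - 5)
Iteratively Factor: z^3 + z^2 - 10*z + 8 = (z + 4)*(z^2 - 3*z + 2) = (z - 2)*(z + 4)*(z - 1)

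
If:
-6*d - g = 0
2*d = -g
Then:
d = 0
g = 0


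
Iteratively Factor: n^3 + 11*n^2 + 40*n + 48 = (n + 4)*(n^2 + 7*n + 12) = (n + 4)^2*(n + 3)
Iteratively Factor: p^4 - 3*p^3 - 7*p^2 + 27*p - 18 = (p - 1)*(p^3 - 2*p^2 - 9*p + 18) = (p - 2)*(p - 1)*(p^2 - 9) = (p - 3)*(p - 2)*(p - 1)*(p + 3)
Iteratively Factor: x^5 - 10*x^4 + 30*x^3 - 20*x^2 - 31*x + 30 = (x - 3)*(x^4 - 7*x^3 + 9*x^2 + 7*x - 10) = (x - 3)*(x - 2)*(x^3 - 5*x^2 - x + 5) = (x - 3)*(x - 2)*(x - 1)*(x^2 - 4*x - 5) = (x - 3)*(x - 2)*(x - 1)*(x + 1)*(x - 5)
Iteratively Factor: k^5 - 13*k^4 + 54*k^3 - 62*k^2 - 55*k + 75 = (k + 1)*(k^4 - 14*k^3 + 68*k^2 - 130*k + 75) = (k - 3)*(k + 1)*(k^3 - 11*k^2 + 35*k - 25) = (k - 3)*(k - 1)*(k + 1)*(k^2 - 10*k + 25) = (k - 5)*(k - 3)*(k - 1)*(k + 1)*(k - 5)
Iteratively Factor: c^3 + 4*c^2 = (c + 4)*(c^2) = c*(c + 4)*(c)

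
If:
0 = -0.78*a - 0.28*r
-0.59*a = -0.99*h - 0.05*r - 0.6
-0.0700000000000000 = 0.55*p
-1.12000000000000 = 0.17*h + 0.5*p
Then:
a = -7.61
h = -6.21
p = -0.13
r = 21.21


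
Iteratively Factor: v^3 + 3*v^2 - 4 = (v + 2)*(v^2 + v - 2) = (v - 1)*(v + 2)*(v + 2)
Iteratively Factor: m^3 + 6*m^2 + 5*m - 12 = (m - 1)*(m^2 + 7*m + 12) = (m - 1)*(m + 3)*(m + 4)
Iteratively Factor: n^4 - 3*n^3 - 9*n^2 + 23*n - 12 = (n - 1)*(n^3 - 2*n^2 - 11*n + 12) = (n - 1)^2*(n^2 - n - 12) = (n - 1)^2*(n + 3)*(n - 4)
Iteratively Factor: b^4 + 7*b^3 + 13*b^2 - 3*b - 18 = (b + 3)*(b^3 + 4*b^2 + b - 6) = (b + 3)^2*(b^2 + b - 2) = (b - 1)*(b + 3)^2*(b + 2)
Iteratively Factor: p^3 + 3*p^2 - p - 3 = (p + 1)*(p^2 + 2*p - 3) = (p - 1)*(p + 1)*(p + 3)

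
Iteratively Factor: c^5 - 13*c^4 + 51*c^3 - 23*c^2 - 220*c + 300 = (c - 5)*(c^4 - 8*c^3 + 11*c^2 + 32*c - 60) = (c - 5)*(c - 3)*(c^3 - 5*c^2 - 4*c + 20) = (c - 5)*(c - 3)*(c - 2)*(c^2 - 3*c - 10) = (c - 5)^2*(c - 3)*(c - 2)*(c + 2)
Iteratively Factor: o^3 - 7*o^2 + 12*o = (o)*(o^2 - 7*o + 12) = o*(o - 4)*(o - 3)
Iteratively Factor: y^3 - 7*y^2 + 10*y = (y - 2)*(y^2 - 5*y) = (y - 5)*(y - 2)*(y)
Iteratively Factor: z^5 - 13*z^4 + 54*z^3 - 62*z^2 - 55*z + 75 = (z + 1)*(z^4 - 14*z^3 + 68*z^2 - 130*z + 75) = (z - 3)*(z + 1)*(z^3 - 11*z^2 + 35*z - 25) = (z - 3)*(z - 1)*(z + 1)*(z^2 - 10*z + 25) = (z - 5)*(z - 3)*(z - 1)*(z + 1)*(z - 5)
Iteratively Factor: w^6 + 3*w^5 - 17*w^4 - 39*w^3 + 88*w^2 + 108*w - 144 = (w - 1)*(w^5 + 4*w^4 - 13*w^3 - 52*w^2 + 36*w + 144) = (w - 3)*(w - 1)*(w^4 + 7*w^3 + 8*w^2 - 28*w - 48) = (w - 3)*(w - 1)*(w + 4)*(w^3 + 3*w^2 - 4*w - 12) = (w - 3)*(w - 1)*(w + 2)*(w + 4)*(w^2 + w - 6) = (w - 3)*(w - 1)*(w + 2)*(w + 3)*(w + 4)*(w - 2)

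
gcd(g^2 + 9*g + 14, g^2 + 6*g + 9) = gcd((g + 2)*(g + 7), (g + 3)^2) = 1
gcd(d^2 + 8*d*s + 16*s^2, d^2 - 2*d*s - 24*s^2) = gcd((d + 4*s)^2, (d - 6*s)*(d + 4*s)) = d + 4*s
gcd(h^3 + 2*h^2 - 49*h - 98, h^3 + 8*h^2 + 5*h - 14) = h^2 + 9*h + 14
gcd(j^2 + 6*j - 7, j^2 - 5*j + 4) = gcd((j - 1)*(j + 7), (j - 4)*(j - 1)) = j - 1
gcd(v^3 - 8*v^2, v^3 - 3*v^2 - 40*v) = v^2 - 8*v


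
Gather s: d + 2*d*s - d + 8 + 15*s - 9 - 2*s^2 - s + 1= -2*s^2 + s*(2*d + 14)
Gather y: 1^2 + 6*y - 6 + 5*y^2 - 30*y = 5*y^2 - 24*y - 5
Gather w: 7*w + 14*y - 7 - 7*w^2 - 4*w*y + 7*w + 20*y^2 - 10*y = -7*w^2 + w*(14 - 4*y) + 20*y^2 + 4*y - 7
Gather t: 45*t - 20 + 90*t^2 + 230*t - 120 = 90*t^2 + 275*t - 140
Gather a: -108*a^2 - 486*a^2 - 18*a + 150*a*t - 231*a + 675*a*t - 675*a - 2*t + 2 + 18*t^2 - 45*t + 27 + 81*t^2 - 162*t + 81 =-594*a^2 + a*(825*t - 924) + 99*t^2 - 209*t + 110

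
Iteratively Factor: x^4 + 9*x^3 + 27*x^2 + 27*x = (x + 3)*(x^3 + 6*x^2 + 9*x) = (x + 3)^2*(x^2 + 3*x) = x*(x + 3)^2*(x + 3)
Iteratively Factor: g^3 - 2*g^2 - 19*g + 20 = (g - 1)*(g^2 - g - 20) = (g - 5)*(g - 1)*(g + 4)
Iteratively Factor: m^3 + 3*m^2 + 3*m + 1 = (m + 1)*(m^2 + 2*m + 1) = (m + 1)^2*(m + 1)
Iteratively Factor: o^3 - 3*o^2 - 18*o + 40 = (o - 2)*(o^2 - o - 20) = (o - 2)*(o + 4)*(o - 5)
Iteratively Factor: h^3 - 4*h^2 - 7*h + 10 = (h - 1)*(h^2 - 3*h - 10) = (h - 1)*(h + 2)*(h - 5)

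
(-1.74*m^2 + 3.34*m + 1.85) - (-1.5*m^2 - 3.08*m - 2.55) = -0.24*m^2 + 6.42*m + 4.4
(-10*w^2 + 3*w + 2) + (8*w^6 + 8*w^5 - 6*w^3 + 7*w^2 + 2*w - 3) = 8*w^6 + 8*w^5 - 6*w^3 - 3*w^2 + 5*w - 1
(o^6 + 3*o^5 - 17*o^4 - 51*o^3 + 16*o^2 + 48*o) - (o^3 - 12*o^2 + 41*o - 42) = o^6 + 3*o^5 - 17*o^4 - 52*o^3 + 28*o^2 + 7*o + 42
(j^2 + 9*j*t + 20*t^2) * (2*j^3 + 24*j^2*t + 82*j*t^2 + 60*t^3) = 2*j^5 + 42*j^4*t + 338*j^3*t^2 + 1278*j^2*t^3 + 2180*j*t^4 + 1200*t^5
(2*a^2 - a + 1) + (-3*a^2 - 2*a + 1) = -a^2 - 3*a + 2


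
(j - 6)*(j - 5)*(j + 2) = j^3 - 9*j^2 + 8*j + 60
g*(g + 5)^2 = g^3 + 10*g^2 + 25*g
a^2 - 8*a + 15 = (a - 5)*(a - 3)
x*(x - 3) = x^2 - 3*x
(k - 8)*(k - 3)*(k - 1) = k^3 - 12*k^2 + 35*k - 24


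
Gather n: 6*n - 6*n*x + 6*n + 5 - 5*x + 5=n*(12 - 6*x) - 5*x + 10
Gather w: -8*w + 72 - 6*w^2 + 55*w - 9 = -6*w^2 + 47*w + 63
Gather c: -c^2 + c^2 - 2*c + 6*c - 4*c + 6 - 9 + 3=0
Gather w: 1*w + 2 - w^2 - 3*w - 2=-w^2 - 2*w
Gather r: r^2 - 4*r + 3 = r^2 - 4*r + 3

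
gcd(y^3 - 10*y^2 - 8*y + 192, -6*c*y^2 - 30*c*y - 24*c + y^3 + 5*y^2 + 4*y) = y + 4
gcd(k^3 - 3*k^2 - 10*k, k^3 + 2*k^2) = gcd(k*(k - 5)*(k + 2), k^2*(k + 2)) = k^2 + 2*k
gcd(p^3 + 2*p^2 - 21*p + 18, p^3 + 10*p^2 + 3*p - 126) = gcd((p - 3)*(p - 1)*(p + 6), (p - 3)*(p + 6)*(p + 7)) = p^2 + 3*p - 18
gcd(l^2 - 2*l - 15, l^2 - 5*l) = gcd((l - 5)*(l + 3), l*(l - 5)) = l - 5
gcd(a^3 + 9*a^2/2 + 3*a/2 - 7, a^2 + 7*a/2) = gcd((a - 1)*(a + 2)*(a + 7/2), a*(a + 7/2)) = a + 7/2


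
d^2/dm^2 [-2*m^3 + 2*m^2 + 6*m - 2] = 4 - 12*m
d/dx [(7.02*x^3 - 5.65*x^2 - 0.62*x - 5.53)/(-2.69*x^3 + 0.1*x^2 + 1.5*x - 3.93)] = (-14.4965*x^4 + 17.7244*x^3 - 135.8059*x^2 + 45.515*x + 10.7316)/(7.2361*x^6 - 0.538*x^5 - 8.06*x^4 + 21.4434*x^3 + 1.464*x^2 - 11.79*x + 15.4449)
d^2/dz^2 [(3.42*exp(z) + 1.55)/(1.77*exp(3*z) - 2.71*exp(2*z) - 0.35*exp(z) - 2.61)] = (42.858072*exp(6*z) - 5.51018700000003*exp(5*z) - 48.192153*exp(4*z) + 245.760962*exp(3*z) - 76.284672*exp(2*z) - 46.787515*exp(z) + 21.881457)*exp(z)/(5.545233*exp(9*z) - 25.470477*exp(8*z) + 35.707626*exp(7*z) - 34.360048*exp(6*z) + 68.055492*exp(5*z) - 48.798858*exp(4*z) + 21.275866*exp(3*z) - 56.341548*exp(2*z) - 7.152705*exp(z) - 17.779581)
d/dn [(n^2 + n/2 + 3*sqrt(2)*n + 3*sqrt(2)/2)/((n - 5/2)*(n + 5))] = (-12*sqrt(2)*n^2 + 8*n^2 - 100*n - 12*sqrt(2)*n - 165*sqrt(2) - 25)/(4*n^4 + 20*n^3 - 75*n^2 - 250*n + 625)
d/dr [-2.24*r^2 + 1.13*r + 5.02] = 1.13 - 4.48*r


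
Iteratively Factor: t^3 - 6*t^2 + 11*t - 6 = (t - 3)*(t^2 - 3*t + 2) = (t - 3)*(t - 2)*(t - 1)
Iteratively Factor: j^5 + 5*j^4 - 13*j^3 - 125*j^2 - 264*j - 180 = (j + 3)*(j^4 + 2*j^3 - 19*j^2 - 68*j - 60) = (j + 3)^2*(j^3 - j^2 - 16*j - 20) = (j - 5)*(j + 3)^2*(j^2 + 4*j + 4) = (j - 5)*(j + 2)*(j + 3)^2*(j + 2)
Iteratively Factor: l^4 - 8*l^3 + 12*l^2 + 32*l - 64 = (l - 4)*(l^3 - 4*l^2 - 4*l + 16) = (l - 4)*(l - 2)*(l^2 - 2*l - 8) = (l - 4)*(l - 2)*(l + 2)*(l - 4)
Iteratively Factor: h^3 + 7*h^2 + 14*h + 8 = (h + 2)*(h^2 + 5*h + 4) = (h + 1)*(h + 2)*(h + 4)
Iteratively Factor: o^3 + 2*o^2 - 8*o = (o + 4)*(o^2 - 2*o) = (o - 2)*(o + 4)*(o)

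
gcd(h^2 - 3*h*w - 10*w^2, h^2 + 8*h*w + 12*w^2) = h + 2*w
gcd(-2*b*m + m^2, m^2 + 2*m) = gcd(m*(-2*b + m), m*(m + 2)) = m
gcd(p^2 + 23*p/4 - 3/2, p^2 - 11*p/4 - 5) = 1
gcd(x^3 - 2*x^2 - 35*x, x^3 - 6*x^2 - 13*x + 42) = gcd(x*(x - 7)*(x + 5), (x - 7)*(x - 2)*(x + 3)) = x - 7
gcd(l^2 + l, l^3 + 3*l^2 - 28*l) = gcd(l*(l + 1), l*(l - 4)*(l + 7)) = l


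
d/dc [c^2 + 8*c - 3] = 2*c + 8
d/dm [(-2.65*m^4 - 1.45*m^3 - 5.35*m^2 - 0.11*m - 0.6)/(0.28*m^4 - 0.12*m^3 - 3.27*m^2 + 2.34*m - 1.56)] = (0.724*m^6 + 20.327*m^5 - 14.4111*m^4 + 10.3956*m^3 - 6.3087*m^2 + 12.768*m + 1.5756)/(0.0784*m^8 - 0.0672*m^7 - 1.8168*m^6 + 2.0952*m^5 + 9.2577*m^4 - 14.9292*m^3 + 15.678*m^2 - 7.3008*m + 2.4336)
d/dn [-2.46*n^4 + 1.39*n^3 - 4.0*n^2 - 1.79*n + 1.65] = -9.84*n^3 + 4.17*n^2 - 8.0*n - 1.79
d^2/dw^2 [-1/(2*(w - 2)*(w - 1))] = (-(w - 2)^2 - (w - 2)*(w - 1) - (w - 1)^2)/((w - 2)^3*(w - 1)^3)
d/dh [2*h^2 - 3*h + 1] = 4*h - 3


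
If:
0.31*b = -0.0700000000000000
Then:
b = -0.23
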